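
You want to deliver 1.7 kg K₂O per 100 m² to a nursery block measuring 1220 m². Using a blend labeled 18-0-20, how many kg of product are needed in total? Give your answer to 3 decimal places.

Product per 100 m² = 1.7 / 20% = 8.5 kg.
Total product = 8.5 × 1220 / 100 = 103.7 kg.

103.700 kg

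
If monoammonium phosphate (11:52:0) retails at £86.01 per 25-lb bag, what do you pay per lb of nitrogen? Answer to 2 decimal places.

N in bag = 25 × 11% = 2.75 lb.
Cost per lb N = £86.01 / 2.75 = £31.2764.

£31.28 per lb N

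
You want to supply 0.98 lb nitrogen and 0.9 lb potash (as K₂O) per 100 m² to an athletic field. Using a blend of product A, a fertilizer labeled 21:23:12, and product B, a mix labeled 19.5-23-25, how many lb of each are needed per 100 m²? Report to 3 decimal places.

2.388 lb product A, 2.454 lb product B

With a, b = lb per 100 m² of product A and product B:
N: 0.21·a + 0.195·b = 0.98
K₂O: 0.12·a + 0.25·b = 0.9
Eliminate b: (row1) − 0.195/0.25·(row2) → 0.1164·a = 0.278, so a = 2.38832.
Then b = (0.9 − 0.12·2.38832) / 0.25 = 2.45361.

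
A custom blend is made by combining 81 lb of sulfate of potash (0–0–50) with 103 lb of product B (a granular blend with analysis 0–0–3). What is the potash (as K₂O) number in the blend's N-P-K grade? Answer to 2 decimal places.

Total mass = 81 + 103 = 184 lb.
K₂O mass = 50%×81 + 3%×103 = 43.59 lb.
% K₂O = 43.59 / 184 = 23.6902%.

23.69% K₂O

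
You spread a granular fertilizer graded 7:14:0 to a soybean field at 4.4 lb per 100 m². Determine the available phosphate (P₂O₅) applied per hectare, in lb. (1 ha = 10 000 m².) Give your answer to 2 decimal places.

P₂O₅ per 100 m² = 4.4 × 14% = 0.616 lb.
Convert to per hectare: 0.616 × 100 = 61.6 lb.

61.60 lb P₂O₅ per hectare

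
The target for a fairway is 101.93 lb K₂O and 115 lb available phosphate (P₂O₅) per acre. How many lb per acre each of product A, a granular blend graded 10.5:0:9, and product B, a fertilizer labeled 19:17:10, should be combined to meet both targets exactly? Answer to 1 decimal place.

Per-acre balance (a = product A, b = product B):
K₂O: 0.09·a + 0.1·b = 101.93
P₂O₅: 0·a + 0.17·b = 115
Solving simultaneously: a = 380.922, b = 676.471.

380.9 lb product A, 676.5 lb product B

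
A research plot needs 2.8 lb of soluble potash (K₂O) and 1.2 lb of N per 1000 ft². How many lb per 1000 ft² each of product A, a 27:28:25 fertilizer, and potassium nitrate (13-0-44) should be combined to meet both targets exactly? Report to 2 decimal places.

Per-1000 ft² balance (a = product A, b = potassium nitrate):
K₂O: 0.25·a + 0.44·b = 2.8
N: 0.27·a + 0.13·b = 1.2
From row1: a = (2.8 − 0.44·b) / 0.25.
Into row2: 0.27·(2.8 − 0.44·b)/0.25 + 0.13·b = 1.2 → b = 5.28389, a = 1.90035.

1.90 lb product A, 5.28 lb potassium nitrate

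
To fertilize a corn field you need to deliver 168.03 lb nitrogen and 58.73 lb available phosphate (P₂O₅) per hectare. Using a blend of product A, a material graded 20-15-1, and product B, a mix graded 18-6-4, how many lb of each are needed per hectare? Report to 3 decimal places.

32.640 lb product A, 897.233 lb product B

Let a = lb of product A, b = lb of product B (per hectare).
N: 0.2·a + 0.18·b = 168.03
P₂O₅: 0.15·a + 0.06·b = 58.73
From row1: a = (168.03 − 0.18·b) / 0.2.
Into row2: 0.15·(168.03 − 0.18·b)/0.2 + 0.06·b = 58.73 → b = 897.2333, a = 32.64.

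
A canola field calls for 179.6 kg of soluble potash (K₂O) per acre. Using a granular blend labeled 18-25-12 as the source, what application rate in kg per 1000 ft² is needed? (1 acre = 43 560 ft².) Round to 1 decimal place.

Product per acre = 179.6 / 12% = 1496.67 kg.
Convert to per 1000 ft²: 1496.67 × 0.0229568 = 34.3587 kg.

34.4 kg of product per thousand sq ft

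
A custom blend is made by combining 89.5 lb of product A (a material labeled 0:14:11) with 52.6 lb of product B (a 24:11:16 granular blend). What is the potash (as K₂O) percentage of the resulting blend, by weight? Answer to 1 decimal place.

Total mass = 89.5 + 52.6 = 142.1 lb.
K₂O mass = 11%×89.5 + 16%×52.6 = 18.261 lb.
% K₂O = 18.261 / 142.1 = 12.8508%.

12.9% K₂O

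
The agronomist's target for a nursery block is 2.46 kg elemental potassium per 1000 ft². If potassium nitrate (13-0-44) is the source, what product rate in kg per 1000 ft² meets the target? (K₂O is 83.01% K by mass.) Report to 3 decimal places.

As K₂O: 2.46 / 0.8301 = 2.9635 kg per 1000 ft².
Product per 1000 ft² = 2.9635 / 44% = 6.73522 kg.

6.735 kg of product per thousand sq ft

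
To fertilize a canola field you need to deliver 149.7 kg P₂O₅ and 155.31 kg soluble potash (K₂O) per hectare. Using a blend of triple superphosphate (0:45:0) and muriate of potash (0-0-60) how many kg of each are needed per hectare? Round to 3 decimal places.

332.667 kg triple superphosphate, 258.850 kg muriate of potash

Let a = kg of triple superphosphate, b = kg of muriate of potash (per hectare).
P₂O₅: 0.45·a + 0·b = 149.7
K₂O: 0·a + 0.6·b = 155.31
Solving simultaneously: a = 332.6667, b = 258.85.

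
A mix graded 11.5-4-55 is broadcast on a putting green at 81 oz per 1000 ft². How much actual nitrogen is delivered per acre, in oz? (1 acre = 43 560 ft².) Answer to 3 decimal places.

405.761 oz N per acre

nitrogen per 1000 ft² = 81 × 11.5% = 9.315 oz.
Convert to per acre: 9.315 × 43.56 = 405.7614 oz.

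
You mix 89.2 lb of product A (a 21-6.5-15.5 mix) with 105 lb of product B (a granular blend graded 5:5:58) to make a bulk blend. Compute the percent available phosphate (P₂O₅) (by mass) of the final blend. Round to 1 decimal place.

Total mass = 89.2 + 105 = 194.2 lb.
P₂O₅ mass = 6.5%×89.2 + 5%×105 = 11.048 lb.
% P₂O₅ = 11.048 / 194.2 = 5.68898%.

5.7% P₂O₅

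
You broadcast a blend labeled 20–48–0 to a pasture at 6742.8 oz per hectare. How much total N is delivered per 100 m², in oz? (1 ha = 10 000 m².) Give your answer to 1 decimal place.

13.5 oz N per hundred sq m

nitrogen per hectare = 6742.8 × 20% = 1348.56 oz.
Convert to per 100 m²: 1348.56 × 0.01 = 13.4856 oz.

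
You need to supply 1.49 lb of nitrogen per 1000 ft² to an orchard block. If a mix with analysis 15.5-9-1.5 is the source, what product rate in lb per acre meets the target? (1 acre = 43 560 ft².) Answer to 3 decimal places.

Product per 1000 ft² = 1.49 / 15.5% = 9.6129 lb.
Convert to per acre: 9.6129 × 43.56 = 418.7381 lb.

418.738 lb of product per acre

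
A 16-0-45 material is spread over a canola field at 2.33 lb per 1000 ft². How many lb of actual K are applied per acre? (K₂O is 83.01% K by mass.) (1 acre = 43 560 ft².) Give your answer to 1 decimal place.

37.9 lb K per acre

K₂O per 1000 ft² = 2.33 × 45% = 1.0485 lb.
Elemental K = 1.0485 × 0.8301 = 0.87036 lb per 1000 ft².
Convert to per acre: 0.87036 × 43.56 = 37.9129 lb.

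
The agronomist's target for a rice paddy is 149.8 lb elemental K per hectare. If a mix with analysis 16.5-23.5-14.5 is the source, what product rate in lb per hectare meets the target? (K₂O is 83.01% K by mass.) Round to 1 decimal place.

As K₂O: 149.8 / 0.8301 = 180.46 lb per hectare.
Product per hectare = 180.46 / 14.5% = 1244.55 lb.

1244.6 lb of product per hectare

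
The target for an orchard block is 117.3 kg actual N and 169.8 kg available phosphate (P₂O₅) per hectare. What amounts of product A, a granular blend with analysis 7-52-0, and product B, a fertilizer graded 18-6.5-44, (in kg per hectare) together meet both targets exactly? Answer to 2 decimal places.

257.60 kg product A, 551.49 kg product B

Let a = kg of product A, b = kg of product B (per hectare).
N: 0.07·a + 0.18·b = 117.3
P₂O₅: 0.52·a + 0.065·b = 169.8
Eliminate a: (row1) − 0.07/0.52·(row2) → 0.17125·b = 94.4423, so b = 551.488.
Back-substitute: a = (117.3 − 0.18·551.488) / 0.07 = 257.602.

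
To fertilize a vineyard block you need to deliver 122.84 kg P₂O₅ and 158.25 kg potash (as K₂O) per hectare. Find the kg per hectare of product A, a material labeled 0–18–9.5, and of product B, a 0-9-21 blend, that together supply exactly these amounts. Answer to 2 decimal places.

Let a = kg of product A, b = kg of product B (per hectare).
P₂O₅: 0.18·a + 0.09·b = 122.84
K₂O: 0.095·a + 0.21·b = 158.25
Eliminate b: (row1) − 0.09/0.21·(row2) → 0.139286·a = 55.0186, so a = 395.005.
Then b = (158.25 − 0.095·395.005) / 0.21 = 574.879.

395.01 kg product A, 574.88 kg product B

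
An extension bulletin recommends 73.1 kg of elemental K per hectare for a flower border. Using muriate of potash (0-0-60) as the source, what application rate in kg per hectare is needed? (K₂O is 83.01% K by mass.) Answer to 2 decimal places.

As K₂O: 73.1 / 0.8301 = 88.0617 kg per hectare.
Product per hectare = 88.0617 / 60% = 146.769 kg.

146.77 kg of product per hectare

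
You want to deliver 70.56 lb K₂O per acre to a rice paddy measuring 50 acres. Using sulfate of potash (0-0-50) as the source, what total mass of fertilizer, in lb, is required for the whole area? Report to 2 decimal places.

7056.00 lb

Product per acre = 70.56 / 50% = 141.12 lb.
Total product = 141.12 × 50 = 7056 lb.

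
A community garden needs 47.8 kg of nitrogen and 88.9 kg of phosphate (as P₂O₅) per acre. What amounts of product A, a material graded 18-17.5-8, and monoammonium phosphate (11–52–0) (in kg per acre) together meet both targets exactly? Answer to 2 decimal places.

Let a = kg of product A, b = kg of monoammonium phosphate (per acre).
N: 0.18·a + 0.11·b = 47.8
P₂O₅: 0.175·a + 0.52·b = 88.9
Eliminate b: (row1) − 0.11/0.52·(row2) → 0.142981·a = 28.9942, so a = 202.784.
Then b = (88.9 − 0.175·202.784) / 0.52 = 102.717.

202.78 kg product A, 102.72 kg monoammonium phosphate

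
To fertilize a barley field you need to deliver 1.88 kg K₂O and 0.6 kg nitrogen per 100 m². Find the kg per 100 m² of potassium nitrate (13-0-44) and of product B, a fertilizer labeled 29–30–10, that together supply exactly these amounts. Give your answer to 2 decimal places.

4.23 kg potassium nitrate, 0.17 kg product B

Per-100 m² balance (a = potassium nitrate, b = product B):
K₂O: 0.44·a + 0.1·b = 1.88
N: 0.13·a + 0.29·b = 0.6
Solving simultaneously: a = 4.23386, b = 0.17103.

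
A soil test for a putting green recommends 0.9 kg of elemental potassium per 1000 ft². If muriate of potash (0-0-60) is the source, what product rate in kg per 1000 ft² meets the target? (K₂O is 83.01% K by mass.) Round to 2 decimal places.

As K₂O: 0.9 / 0.8301 = 1.08421 kg per 1000 ft².
Product per 1000 ft² = 1.08421 / 60% = 1.80701 kg.

1.81 kg of product per thousand sq ft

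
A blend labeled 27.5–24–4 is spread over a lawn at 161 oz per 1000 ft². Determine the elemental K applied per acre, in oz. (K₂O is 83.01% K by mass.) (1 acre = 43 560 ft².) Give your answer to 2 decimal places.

232.86 oz K per acre

K₂O per 1000 ft² = 161 × 4% = 6.44 oz.
Elemental K = 6.44 × 0.8301 = 5.34584 oz per 1000 ft².
Convert to per acre: 5.34584 × 43.56 = 232.86496 oz.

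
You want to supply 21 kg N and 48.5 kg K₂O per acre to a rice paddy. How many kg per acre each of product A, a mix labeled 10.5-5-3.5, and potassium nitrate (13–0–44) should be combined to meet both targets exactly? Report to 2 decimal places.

With a, b = kg per acre of product A and potassium nitrate:
N: 0.105·a + 0.13·b = 21
K₂O: 0.035·a + 0.44·b = 48.5
Eliminate a: (row1) − 0.105/0.035·(row2) → -1.19·b = -124.5, so b = 104.622.
Back-substitute: a = (21 − 0.13·104.622) / 0.105 = 70.4682.

70.47 kg product A, 104.62 kg potassium nitrate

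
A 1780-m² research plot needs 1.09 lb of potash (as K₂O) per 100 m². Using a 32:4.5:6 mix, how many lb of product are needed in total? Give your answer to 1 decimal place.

Product per 100 m² = 1.09 / 6% = 18.1667 lb.
Total product = 18.1667 × 1780 / 100 = 323.367 lb.

323.4 lb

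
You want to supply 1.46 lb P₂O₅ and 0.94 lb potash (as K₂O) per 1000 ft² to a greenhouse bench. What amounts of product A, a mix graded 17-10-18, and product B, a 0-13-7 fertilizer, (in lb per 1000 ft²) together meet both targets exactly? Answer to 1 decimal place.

With a, b = lb per 1000 ft² of product A and product B:
P₂O₅: 0.1·a + 0.13·b = 1.46
K₂O: 0.18·a + 0.07·b = 0.94
From row1: a = (1.46 − 0.13·b) / 0.1.
Into row2: 0.18·(1.46 − 0.13·b)/0.1 + 0.07·b = 0.94 → b = 10.2927, a = 1.21951.

1.2 lb product A, 10.3 lb product B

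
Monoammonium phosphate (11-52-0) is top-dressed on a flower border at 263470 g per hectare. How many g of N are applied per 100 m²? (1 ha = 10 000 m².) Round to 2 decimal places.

289.82 g N per hundred sq m

nitrogen per hectare = 263470 × 11% = 28981.7 g.
Convert to per 100 m²: 28981.7 × 0.01 = 289.817 g.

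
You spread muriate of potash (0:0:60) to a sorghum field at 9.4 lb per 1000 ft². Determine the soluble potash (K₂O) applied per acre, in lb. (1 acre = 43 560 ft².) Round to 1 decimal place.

K₂O per 1000 ft² = 9.4 × 60% = 5.64 lb.
Convert to per acre: 5.64 × 43.56 = 245.678 lb.

245.7 lb K₂O per acre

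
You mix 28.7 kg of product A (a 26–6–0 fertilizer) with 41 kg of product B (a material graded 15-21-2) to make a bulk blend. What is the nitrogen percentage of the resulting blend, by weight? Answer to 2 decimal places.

19.53% N

Total mass = 28.7 + 41 = 69.7 kg.
N mass = 26%×28.7 + 15%×41 = 13.612 kg.
% N = 13.612 / 69.7 = 19.5294%.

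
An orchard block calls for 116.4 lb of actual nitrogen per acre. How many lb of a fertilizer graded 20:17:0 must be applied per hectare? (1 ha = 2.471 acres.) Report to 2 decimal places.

1438.12 lb of product per hectare

Product per acre = 116.4 / 20% = 582 lb.
Convert to per hectare: 582 × 2.471 = 1438.122 lb.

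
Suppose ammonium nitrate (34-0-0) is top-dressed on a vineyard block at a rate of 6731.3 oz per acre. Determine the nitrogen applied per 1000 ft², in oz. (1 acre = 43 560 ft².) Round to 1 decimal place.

52.5 oz N per thousand sq ft

nitrogen per acre = 6731.3 × 34% = 2288.64 oz.
Convert to per 1000 ft²: 2288.64 × 0.0229568 = 52.54 oz.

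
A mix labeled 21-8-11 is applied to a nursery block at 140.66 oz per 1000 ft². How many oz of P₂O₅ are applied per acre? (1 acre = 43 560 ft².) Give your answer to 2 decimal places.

P₂O₅ per 1000 ft² = 140.66 × 8% = 11.2528 oz.
Convert to per acre: 11.2528 × 43.56 = 490.172 oz.

490.17 oz P₂O₅ per acre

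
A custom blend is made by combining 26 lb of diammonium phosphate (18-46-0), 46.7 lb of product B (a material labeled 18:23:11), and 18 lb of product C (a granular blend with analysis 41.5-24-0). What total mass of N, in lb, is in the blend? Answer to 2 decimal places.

N mass = 18%×26 + 18%×46.7 + 41.5%×18 = 20.556 lb.

20.56 lb N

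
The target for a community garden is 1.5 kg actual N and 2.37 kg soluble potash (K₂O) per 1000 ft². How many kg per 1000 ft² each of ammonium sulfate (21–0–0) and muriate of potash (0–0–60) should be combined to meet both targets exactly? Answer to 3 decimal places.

Per-1000 ft² balance (a = ammonium sulfate, b = muriate of potash):
N: 0.21·a + 0·b = 1.5
K₂O: 0·a + 0.6·b = 2.37
Solving simultaneously: a = 7.14286, b = 3.95.

7.143 kg ammonium sulfate, 3.950 kg muriate of potash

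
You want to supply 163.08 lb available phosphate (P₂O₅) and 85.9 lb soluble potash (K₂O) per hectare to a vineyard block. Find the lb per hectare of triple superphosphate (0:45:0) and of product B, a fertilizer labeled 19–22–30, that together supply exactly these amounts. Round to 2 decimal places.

222.41 lb triple superphosphate, 286.33 lb product B

Per-hectare balance (a = triple superphosphate, b = product B):
P₂O₅: 0.45·a + 0.22·b = 163.08
K₂O: 0·a + 0.3·b = 85.9
Solving simultaneously: a = 222.4148, b = 286.333.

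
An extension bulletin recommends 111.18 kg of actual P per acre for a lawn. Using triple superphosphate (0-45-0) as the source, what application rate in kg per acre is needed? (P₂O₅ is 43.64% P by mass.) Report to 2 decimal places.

566.15 kg of product per acre

As P₂O₅: 111.18 / 0.4364 = 254.766 kg per acre.
Product per acre = 254.766 / 45% = 566.147 kg.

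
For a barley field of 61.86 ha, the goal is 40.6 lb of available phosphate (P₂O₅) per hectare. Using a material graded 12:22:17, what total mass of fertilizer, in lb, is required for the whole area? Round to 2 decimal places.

Product per hectare = 40.6 / 22% = 184.545 lb.
Total product = 184.545 × 61.86 = 11415.982 lb.

11415.98 lb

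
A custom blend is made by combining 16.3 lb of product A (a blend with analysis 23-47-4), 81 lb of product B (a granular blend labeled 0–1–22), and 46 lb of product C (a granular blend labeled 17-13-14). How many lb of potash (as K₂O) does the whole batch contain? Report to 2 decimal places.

24.91 lb K₂O

K₂O mass = 4%×16.3 + 22%×81 + 14%×46 = 24.912 lb.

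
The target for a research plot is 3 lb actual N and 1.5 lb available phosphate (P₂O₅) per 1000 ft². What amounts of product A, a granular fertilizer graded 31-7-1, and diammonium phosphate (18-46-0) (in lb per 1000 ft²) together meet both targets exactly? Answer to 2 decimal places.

8.54 lb product A, 1.96 lb diammonium phosphate

Let a = lb of product A, b = lb of diammonium phosphate (per 1000 ft²).
N: 0.31·a + 0.18·b = 3
P₂O₅: 0.07·a + 0.46·b = 1.5
Eliminate a: (row1) − 0.31/0.07·(row2) → -1.85714·b = -3.64286, so b = 1.96154.
Back-substitute: a = (3 − 0.18·1.96154) / 0.31 = 8.53846.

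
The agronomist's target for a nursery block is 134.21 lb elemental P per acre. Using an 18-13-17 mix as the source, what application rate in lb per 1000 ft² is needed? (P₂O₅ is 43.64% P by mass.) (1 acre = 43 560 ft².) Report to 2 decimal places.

54.31 lb of product per thousand sq ft

As P₂O₅: 134.21 / 0.4364 = 307.539 lb per acre.
Product per acre = 307.539 / 13% = 2365.68 lb.
Convert to per 1000 ft²: 2365.68 × 0.0229568 = 54.3086 lb.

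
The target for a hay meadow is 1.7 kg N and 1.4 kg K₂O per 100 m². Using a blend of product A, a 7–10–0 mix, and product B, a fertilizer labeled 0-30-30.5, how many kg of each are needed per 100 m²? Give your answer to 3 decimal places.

24.286 kg product A, 4.590 kg product B

Per-100 m² balance (a = product A, b = product B):
N: 0.07·a + 0·b = 1.7
K₂O: 0·a + 0.305·b = 1.4
Solving simultaneously: a = 24.2857, b = 4.59016.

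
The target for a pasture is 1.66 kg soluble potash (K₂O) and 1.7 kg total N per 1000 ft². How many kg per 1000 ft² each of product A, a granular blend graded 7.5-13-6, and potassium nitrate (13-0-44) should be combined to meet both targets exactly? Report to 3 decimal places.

With a, b = kg per 1000 ft² of product A and potassium nitrate:
K₂O: 0.06·a + 0.44·b = 1.66
N: 0.075·a + 0.13·b = 1.7
Eliminate b: (row1) − 0.44/0.13·(row2) → -0.193846·a = -4.09385, so a = 21.11905.
Then b = (1.7 − 0.075·21.11905) / 0.13 = 0.892857.

21.119 kg product A, 0.893 kg potassium nitrate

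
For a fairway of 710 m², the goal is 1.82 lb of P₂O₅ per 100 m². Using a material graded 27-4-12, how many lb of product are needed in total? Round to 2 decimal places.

323.05 lb

Product per 100 m² = 1.82 / 4% = 45.5 lb.
Total product = 45.5 × 710 / 100 = 323.05 lb.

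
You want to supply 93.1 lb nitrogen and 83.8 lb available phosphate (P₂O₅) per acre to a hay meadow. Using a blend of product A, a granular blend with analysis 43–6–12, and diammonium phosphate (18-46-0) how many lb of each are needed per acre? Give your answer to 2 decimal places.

Per-acre balance (a = product A, b = diammonium phosphate):
N: 0.43·a + 0.18·b = 93.1
P₂O₅: 0.06·a + 0.46·b = 83.8
Eliminate a: (row1) − 0.43/0.06·(row2) → -3.11667·b = -507.467, so b = 162.824.
Back-substitute: a = (93.1 − 0.18·162.824) / 0.43 = 148.353.

148.35 lb product A, 162.82 lb diammonium phosphate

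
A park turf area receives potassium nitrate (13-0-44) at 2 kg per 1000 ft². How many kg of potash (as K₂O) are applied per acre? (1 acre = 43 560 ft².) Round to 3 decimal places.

K₂O per 1000 ft² = 2 × 44% = 0.88 kg.
Convert to per acre: 0.88 × 43.56 = 38.3328 kg.

38.333 kg K₂O per acre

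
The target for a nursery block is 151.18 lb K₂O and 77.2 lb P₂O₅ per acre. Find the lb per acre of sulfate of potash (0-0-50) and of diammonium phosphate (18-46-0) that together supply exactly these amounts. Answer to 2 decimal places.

302.36 lb sulfate of potash, 167.83 lb diammonium phosphate

Let a = lb of sulfate of potash, b = lb of diammonium phosphate (per acre).
K₂O: 0.5·a + 0·b = 151.18
P₂O₅: 0·a + 0.46·b = 77.2
Solving simultaneously: a = 302.36, b = 167.826.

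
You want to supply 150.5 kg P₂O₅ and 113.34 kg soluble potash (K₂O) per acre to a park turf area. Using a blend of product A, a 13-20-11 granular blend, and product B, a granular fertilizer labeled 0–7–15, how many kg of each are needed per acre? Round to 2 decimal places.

Let a = kg of product A, b = kg of product B (per acre).
P₂O₅: 0.2·a + 0.07·b = 150.5
K₂O: 0.11·a + 0.15·b = 113.34
Eliminate a: (row1) − 0.2/0.11·(row2) → -0.202727·b = -55.5727, so b = 274.126.
Back-substitute: a = (150.5 − 0.07·274.126) / 0.2 = 656.556.

656.56 kg product A, 274.13 kg product B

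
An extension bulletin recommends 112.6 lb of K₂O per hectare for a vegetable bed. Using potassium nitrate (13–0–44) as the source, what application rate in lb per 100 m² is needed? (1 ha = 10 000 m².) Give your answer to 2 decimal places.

Product per hectare = 112.6 / 44% = 255.909 lb.
Convert to per 100 m²: 255.909 × 0.01 = 2.55909 lb.

2.56 lb of product per hundred sq m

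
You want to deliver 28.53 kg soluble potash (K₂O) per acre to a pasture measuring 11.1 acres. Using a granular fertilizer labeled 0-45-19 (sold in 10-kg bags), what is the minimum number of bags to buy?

167 bags

Product per acre = 28.53 / 19% = 150.158 kg.
Total product = 150.158 × 11.1 = 1666.75 kg.
Bags = ⌈1666.75 / 10⌉ = 167.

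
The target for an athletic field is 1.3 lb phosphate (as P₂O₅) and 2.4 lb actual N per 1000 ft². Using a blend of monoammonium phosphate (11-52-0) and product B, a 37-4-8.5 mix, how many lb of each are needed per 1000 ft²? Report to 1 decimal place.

2.0 lb monoammonium phosphate, 5.9 lb product B

Per-1000 ft² balance (a = monoammonium phosphate, b = product B):
P₂O₅: 0.52·a + 0.04·b = 1.3
N: 0.11·a + 0.37·b = 2.4
Eliminate b: (row1) − 0.04/0.37·(row2) → 0.508108·a = 1.04054, so a = 2.04787.
Then b = (2.4 − 0.11·2.04787) / 0.37 = 5.87766.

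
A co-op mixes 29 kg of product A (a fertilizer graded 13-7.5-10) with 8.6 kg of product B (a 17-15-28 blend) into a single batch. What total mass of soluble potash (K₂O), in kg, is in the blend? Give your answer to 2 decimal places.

5.31 kg K₂O

K₂O mass = 10%×29 + 28%×8.6 = 5.308 kg.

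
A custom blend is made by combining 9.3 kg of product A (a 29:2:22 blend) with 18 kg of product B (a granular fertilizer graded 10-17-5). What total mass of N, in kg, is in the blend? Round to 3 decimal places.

4.497 kg N

N mass = 29%×9.3 + 10%×18 = 4.497 kg.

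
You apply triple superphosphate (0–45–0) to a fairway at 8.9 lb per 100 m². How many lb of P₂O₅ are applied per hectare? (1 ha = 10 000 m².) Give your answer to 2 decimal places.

400.50 lb P₂O₅ per hectare

P₂O₅ per 100 m² = 8.9 × 45% = 4.005 lb.
Convert to per hectare: 4.005 × 100 = 400.5 lb.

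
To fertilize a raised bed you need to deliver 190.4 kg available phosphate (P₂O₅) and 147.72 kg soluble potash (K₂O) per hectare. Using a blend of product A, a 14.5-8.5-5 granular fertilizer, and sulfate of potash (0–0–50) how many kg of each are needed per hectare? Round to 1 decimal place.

2240.0 kg product A, 71.4 kg sulfate of potash

With a, b = kg per hectare of product A and sulfate of potash:
P₂O₅: 0.085·a + 0·b = 190.4
K₂O: 0.05·a + 0.5·b = 147.72
From row1: a = (190.4 − 0·b) / 0.085.
Into row2: 0.05·(190.4 − 0·b)/0.085 + 0.5·b = 147.72 → b = 71.44, a = 2240.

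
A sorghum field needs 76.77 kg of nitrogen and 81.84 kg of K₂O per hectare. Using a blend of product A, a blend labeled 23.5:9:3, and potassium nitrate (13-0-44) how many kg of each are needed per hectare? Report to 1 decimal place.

Let a = kg of product A, b = kg of potassium nitrate (per hectare).
N: 0.235·a + 0.13·b = 76.77
K₂O: 0.03·a + 0.44·b = 81.84
From row1: a = (76.77 − 0.13·b) / 0.235.
Into row2: 0.03·(76.77 − 0.13·b)/0.235 + 0.44·b = 81.84 → b = 170.144, a = 232.559.

232.6 kg product A, 170.1 kg potassium nitrate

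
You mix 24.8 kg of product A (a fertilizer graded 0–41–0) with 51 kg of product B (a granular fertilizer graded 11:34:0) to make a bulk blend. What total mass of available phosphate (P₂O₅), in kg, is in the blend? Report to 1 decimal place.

P₂O₅ mass = 41%×24.8 + 34%×51 = 27.508 kg.

27.5 kg P₂O₅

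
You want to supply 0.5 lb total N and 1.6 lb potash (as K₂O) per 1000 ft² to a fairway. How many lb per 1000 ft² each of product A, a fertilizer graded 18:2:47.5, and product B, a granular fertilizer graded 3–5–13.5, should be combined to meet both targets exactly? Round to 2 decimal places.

With a, b = lb per 1000 ft² of product A and product B:
N: 0.18·a + 0.03·b = 0.5
K₂O: 0.475·a + 0.135·b = 1.6
Eliminate b: (row1) − 0.03/0.135·(row2) → 0.0744444·a = 0.144444, so a = 1.9403.
Then b = (1.6 − 0.475·1.9403) / 0.135 = 5.02488.

1.94 lb product A, 5.02 lb product B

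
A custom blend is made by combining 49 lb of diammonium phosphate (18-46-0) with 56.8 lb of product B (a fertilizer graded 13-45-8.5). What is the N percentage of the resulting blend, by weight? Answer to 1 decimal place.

Total mass = 49 + 56.8 = 105.8 lb.
N mass = 18%×49 + 13%×56.8 = 16.204 lb.
% N = 16.204 / 105.8 = 15.3157%.

15.3% N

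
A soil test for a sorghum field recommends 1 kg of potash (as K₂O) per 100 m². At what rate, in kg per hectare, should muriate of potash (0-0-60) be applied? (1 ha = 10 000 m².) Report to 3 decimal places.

166.667 kg of product per hectare

Product per 100 m² = 1 / 60% = 1.66667 kg.
Convert to per hectare: 1.66667 × 100 = 166.6667 kg.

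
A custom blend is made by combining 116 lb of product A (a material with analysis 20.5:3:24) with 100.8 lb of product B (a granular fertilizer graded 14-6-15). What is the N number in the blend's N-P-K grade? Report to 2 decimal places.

Total mass = 116 + 100.8 = 216.8 lb.
N mass = 20.5%×116 + 14%×100.8 = 37.892 lb.
% N = 37.892 / 216.8 = 17.4779%.

17.48% N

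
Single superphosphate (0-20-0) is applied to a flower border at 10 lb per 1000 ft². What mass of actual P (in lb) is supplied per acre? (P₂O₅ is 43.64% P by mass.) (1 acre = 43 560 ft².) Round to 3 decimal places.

P₂O₅ per 1000 ft² = 10 × 20% = 2 lb.
Elemental P = 2 × 0.4364 = 0.8728 lb per 1000 ft².
Convert to per acre: 0.8728 × 43.56 = 38.0192 lb.

38.019 lb P per acre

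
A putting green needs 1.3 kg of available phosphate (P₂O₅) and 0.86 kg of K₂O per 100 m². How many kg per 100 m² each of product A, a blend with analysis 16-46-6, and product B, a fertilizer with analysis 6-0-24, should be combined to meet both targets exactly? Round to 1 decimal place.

Let a = kg of product A, b = kg of product B (per 100 m²).
P₂O₅: 0.46·a + 0·b = 1.3
K₂O: 0.06·a + 0.24·b = 0.86
From row1: a = (1.3 − 0·b) / 0.46.
Into row2: 0.06·(1.3 − 0·b)/0.46 + 0.24·b = 0.86 → b = 2.87681, a = 2.82609.

2.8 kg product A, 2.9 kg product B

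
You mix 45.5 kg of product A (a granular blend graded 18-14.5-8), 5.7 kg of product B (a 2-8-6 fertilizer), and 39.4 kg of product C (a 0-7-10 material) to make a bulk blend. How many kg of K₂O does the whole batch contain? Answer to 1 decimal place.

K₂O mass = 8%×45.5 + 6%×5.7 + 10%×39.4 = 7.922 kg.

7.9 kg K₂O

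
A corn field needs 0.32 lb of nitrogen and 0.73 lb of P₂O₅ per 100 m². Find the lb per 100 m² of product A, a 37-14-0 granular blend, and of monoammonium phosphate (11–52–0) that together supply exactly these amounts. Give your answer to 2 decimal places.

0.49 lb product A, 1.27 lb monoammonium phosphate

With a, b = lb per 100 m² of product A and monoammonium phosphate:
N: 0.37·a + 0.11·b = 0.32
P₂O₅: 0.14·a + 0.52·b = 0.73
From row1: a = (0.32 − 0.11·b) / 0.37.
Into row2: 0.14·(0.32 − 0.11·b)/0.37 + 0.52·b = 0.73 → b = 1.27288, a = 0.486441.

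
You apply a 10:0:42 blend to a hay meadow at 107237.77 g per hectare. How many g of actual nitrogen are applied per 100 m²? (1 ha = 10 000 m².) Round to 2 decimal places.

nitrogen per hectare = 107237.77 × 10% = 10723.8 g.
Convert to per 100 m²: 10723.8 × 0.01 = 107.238 g.

107.24 g N per hundred sq m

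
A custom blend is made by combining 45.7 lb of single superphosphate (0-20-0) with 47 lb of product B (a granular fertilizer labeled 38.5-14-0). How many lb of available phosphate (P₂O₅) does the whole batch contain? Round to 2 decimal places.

15.72 lb P₂O₅

P₂O₅ mass = 20%×45.7 + 14%×47 = 15.72 lb.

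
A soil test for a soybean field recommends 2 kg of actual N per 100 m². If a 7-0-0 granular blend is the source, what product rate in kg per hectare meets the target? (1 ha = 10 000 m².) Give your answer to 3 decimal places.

2857.143 kg of product per hectare

Product per 100 m² = 2 / 7% = 28.5714 kg.
Convert to per hectare: 28.5714 × 100 = 2857.1429 kg.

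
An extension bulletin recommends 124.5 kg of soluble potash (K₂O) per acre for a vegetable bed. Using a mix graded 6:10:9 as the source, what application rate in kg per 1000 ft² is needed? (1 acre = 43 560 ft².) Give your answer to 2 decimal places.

Product per acre = 124.5 / 9% = 1383.33 kg.
Convert to per 1000 ft²: 1383.33 × 0.0229568 = 31.757 kg.

31.76 kg of product per thousand sq ft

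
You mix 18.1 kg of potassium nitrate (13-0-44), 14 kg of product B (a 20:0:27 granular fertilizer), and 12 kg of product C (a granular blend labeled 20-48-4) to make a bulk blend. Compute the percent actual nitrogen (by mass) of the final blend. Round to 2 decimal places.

Total mass = 18.1 + 14 + 12 = 44.1 kg.
N mass = 13%×18.1 + 20%×14 + 20%×12 = 7.553 kg.
% N = 7.553 / 44.1 = 17.127%.

17.13% N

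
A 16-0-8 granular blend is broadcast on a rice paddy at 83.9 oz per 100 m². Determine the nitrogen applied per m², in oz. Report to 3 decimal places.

nitrogen per 100 m² = 83.9 × 16% = 13.424 oz.
Convert to per m²: 13.424 × 0.01 = 0.13424 oz.

0.134 oz N per sq m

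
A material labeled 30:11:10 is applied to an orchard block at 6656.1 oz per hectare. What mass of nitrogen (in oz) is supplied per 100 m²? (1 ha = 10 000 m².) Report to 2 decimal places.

19.97 oz N per hundred sq m

nitrogen per hectare = 6656.1 × 30% = 1996.83 oz.
Convert to per 100 m²: 1996.83 × 0.01 = 19.9683 oz.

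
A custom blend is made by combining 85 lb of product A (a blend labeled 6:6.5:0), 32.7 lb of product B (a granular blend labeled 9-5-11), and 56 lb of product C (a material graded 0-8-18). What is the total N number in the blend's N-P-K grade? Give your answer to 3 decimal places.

Total mass = 85 + 32.7 + 56 = 173.7 lb.
N mass = 6%×85 + 9%×32.7 + 0%×56 = 8.043 lb.
% N = 8.043 / 173.7 = 4.6304%.

4.630% N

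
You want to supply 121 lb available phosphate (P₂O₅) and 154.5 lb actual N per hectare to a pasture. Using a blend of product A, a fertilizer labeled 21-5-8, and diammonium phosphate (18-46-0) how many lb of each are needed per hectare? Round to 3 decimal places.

562.671 lb product A, 201.884 lb diammonium phosphate

With a, b = lb per hectare of product A and diammonium phosphate:
P₂O₅: 0.05·a + 0.46·b = 121
N: 0.21·a + 0.18·b = 154.5
Eliminate a: (row1) − 0.05/0.21·(row2) → 0.417143·b = 84.2143, so b = 201.8836.
Back-substitute: a = (121 − 0.46·201.8836) / 0.05 = 562.6712.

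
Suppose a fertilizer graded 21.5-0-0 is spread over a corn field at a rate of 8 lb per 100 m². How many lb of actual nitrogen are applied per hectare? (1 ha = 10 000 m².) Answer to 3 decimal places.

172.000 lb N per hectare

nitrogen per 100 m² = 8 × 21.5% = 1.72 lb.
Convert to per hectare: 1.72 × 100 = 172 lb.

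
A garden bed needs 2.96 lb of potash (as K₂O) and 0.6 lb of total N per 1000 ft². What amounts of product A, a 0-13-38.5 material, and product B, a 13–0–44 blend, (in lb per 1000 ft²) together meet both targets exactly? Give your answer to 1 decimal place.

With a, b = lb per 1000 ft² of product A and product B:
K₂O: 0.385·a + 0.44·b = 2.96
N: 0·a + 0.13·b = 0.6
Solving simultaneously: a = 2.41359, b = 4.61538.

2.4 lb product A, 4.6 lb product B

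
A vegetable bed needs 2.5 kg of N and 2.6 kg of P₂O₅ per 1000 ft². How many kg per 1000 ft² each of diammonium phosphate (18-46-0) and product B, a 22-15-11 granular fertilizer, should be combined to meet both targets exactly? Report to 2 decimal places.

2.65 kg diammonium phosphate, 9.19 kg product B

With a, b = kg per 1000 ft² of diammonium phosphate and product B:
N: 0.18·a + 0.22·b = 2.5
P₂O₅: 0.46·a + 0.15·b = 2.6
Eliminate b: (row1) − 0.22/0.15·(row2) → -0.494667·a = -1.31333, so a = 2.65499.
Then b = (2.6 − 0.46·2.65499) / 0.15 = 9.19137.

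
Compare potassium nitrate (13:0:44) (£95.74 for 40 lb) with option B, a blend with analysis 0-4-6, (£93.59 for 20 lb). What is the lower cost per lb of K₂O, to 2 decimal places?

potassium nitrate: K₂O per bag = 40 × 44% = 17.6 lb; cost = 95.74 / 17.6 = £5.4398/lb K₂O.
option B: K₂O per bag = 20 × 6% = 1.2 lb; cost = 93.59 / 1.2 = £77.9917/lb K₂O.
potassium nitrate is cheaper.

£5.44 per lb K₂O (potassium nitrate)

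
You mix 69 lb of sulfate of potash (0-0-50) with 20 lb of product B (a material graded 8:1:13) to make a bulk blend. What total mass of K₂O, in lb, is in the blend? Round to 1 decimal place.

37.1 lb K₂O

K₂O mass = 50%×69 + 13%×20 = 37.1 lb.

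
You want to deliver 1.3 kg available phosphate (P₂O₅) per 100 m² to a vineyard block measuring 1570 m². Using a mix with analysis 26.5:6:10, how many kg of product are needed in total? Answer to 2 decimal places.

340.17 kg

Product per 100 m² = 1.3 / 6% = 21.6667 kg.
Total product = 21.6667 × 1570 / 100 = 340.167 kg.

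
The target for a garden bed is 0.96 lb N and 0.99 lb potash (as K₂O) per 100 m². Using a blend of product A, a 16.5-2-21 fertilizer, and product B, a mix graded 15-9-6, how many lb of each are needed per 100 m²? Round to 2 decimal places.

With a, b = lb per 100 m² of product A and product B:
N: 0.165·a + 0.15·b = 0.96
K₂O: 0.21·a + 0.06·b = 0.99
From row1: a = (0.96 − 0.15·b) / 0.165.
Into row2: 0.21·(0.96 − 0.15·b)/0.165 + 0.06·b = 0.99 → b = 1.77083, a = 4.20833.

4.21 lb product A, 1.77 lb product B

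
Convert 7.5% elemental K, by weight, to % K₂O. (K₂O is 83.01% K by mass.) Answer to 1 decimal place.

%K₂O = 7.5 / 0.8301 = 9.03506%.

9.0% K₂O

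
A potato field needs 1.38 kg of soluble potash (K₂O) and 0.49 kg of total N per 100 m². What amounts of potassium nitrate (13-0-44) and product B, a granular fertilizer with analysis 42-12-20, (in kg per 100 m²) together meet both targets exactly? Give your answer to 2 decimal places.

3.03 kg potassium nitrate, 0.23 kg product B

Per-100 m² balance (a = potassium nitrate, b = product B):
K₂O: 0.44·a + 0.2·b = 1.38
N: 0.13·a + 0.42·b = 0.49
From row1: a = (1.38 − 0.2·b) / 0.44.
Into row2: 0.13·(1.38 − 0.2·b)/0.44 + 0.42·b = 0.49 → b = 0.22796, a = 3.03275.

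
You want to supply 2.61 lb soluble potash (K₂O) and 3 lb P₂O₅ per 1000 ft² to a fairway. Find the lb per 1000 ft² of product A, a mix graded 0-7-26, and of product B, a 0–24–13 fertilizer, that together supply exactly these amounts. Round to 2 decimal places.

4.44 lb product A, 11.21 lb product B

With a, b = lb per 1000 ft² of product A and product B:
K₂O: 0.26·a + 0.13·b = 2.61
P₂O₅: 0.07·a + 0.24·b = 3
From row1: a = (2.61 − 0.13·b) / 0.26.
Into row2: 0.07·(2.61 − 0.13·b)/0.26 + 0.24·b = 3 → b = 11.2064, a = 4.43527.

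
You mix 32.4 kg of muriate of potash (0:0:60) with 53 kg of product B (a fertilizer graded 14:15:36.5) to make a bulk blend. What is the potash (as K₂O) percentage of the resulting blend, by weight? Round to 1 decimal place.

45.4% K₂O

Total mass = 32.4 + 53 = 85.4 kg.
K₂O mass = 60%×32.4 + 36.5%×53 = 38.785 kg.
% K₂O = 38.785 / 85.4 = 45.4157%.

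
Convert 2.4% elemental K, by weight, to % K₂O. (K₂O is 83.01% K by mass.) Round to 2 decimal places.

2.89% K₂O

%K₂O = 2.4 / 0.8301 = 2.89122%.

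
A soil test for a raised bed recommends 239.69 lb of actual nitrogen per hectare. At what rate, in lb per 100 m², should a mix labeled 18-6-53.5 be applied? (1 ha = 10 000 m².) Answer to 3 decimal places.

Product per hectare = 239.69 / 18% = 1331.61 lb.
Convert to per 100 m²: 1331.61 × 0.01 = 13.3161 lb.

13.316 lb of product per hundred sq m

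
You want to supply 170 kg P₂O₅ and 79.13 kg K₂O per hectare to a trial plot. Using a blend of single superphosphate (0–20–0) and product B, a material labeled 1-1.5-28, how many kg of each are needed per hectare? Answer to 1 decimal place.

828.8 kg single superphosphate, 282.6 kg product B

With a, b = kg per hectare of single superphosphate and product B:
P₂O₅: 0.2·a + 0.015·b = 170
K₂O: 0·a + 0.28·b = 79.13
Solving simultaneously: a = 828.804, b = 282.607.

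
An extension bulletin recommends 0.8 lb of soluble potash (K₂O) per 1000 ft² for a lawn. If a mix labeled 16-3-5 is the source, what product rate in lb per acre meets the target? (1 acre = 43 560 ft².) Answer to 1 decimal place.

Product per 1000 ft² = 0.8 / 5% = 16 lb.
Convert to per acre: 16 × 43.56 = 696.96 lb.

697.0 lb of product per acre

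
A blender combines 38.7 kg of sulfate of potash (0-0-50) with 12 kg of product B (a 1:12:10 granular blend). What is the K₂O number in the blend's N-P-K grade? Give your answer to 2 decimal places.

40.53% K₂O

Total mass = 38.7 + 12 = 50.7 kg.
K₂O mass = 50%×38.7 + 10%×12 = 20.55 kg.
% K₂O = 20.55 / 50.7 = 40.5325%.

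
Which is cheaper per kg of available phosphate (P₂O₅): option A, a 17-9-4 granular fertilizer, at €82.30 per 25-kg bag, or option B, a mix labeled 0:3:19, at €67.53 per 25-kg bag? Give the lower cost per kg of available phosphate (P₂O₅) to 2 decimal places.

option A: P₂O₅ per bag = 25 × 9% = 2.25 kg; cost = 82.30 / 2.25 = €36.5778/kg P₂O₅.
option B: P₂O₅ per bag = 25 × 3% = 0.75 kg; cost = 67.53 / 0.75 = €90.0400/kg P₂O₅.
option A is cheaper.

€36.58 per kg P₂O₅ (option A)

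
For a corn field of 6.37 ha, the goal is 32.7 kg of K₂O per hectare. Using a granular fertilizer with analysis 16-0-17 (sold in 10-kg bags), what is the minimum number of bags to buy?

Product per hectare = 32.7 / 17% = 192.353 kg.
Total product = 192.353 × 6.37 = 1225.29 kg.
Bags = ⌈1225.29 / 10⌉ = 123.

123 bags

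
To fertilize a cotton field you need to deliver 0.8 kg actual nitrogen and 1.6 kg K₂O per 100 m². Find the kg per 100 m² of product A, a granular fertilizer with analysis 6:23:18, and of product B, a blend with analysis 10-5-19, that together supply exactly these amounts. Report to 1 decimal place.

1.2 kg product A, 7.3 kg product B

With a, b = kg per 100 m² of product A and product B:
N: 0.06·a + 0.1·b = 0.8
K₂O: 0.18·a + 0.19·b = 1.6
Solving simultaneously: a = 1.21212, b = 7.27273.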